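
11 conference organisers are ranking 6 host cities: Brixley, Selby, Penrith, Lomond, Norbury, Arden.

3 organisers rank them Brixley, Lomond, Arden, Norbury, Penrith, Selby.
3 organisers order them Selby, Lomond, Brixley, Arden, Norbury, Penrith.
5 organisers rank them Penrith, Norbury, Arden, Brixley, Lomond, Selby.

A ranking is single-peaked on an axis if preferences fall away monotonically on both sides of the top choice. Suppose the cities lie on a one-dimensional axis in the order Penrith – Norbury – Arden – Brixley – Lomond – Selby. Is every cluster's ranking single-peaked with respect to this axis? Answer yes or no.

yes

Axis positions: Penrith=1, Norbury=2, Arden=3, Brixley=4, Lomond=5, Selby=6.
Cluster 1 (peak Brixley at position 4): ranking walks positions 4-5-3-2-1-6, expanding outward from the peak — single-peaked.
Cluster 2 (peak Selby at position 6): ranking walks positions 6-5-4-3-2-1, expanding outward from the peak — single-peaked.
Cluster 3 (peak Penrith at position 1): ranking walks positions 1-2-3-4-5-6, expanding outward from the peak — single-peaked.
Every ranking is single-peaked on this axis.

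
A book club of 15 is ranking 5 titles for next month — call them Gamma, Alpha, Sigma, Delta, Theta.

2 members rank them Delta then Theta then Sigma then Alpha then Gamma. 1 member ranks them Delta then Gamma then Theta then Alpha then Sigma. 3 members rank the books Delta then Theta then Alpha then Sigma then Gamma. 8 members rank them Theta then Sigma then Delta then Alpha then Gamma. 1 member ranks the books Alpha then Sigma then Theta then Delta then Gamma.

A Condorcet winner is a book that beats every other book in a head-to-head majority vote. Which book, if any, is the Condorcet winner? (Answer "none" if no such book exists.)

Check each pair by majority over 15 ballots:
Gamma vs Alpha: Gamma preferred on 1 ballot; Alpha wins 14–1.
Gamma vs Sigma: 1 to 14, Sigma.
Gamma vs Delta: Gamma preferred on 0 ballots; Delta wins 15–0.
Gamma vs Theta: 1 to 14, Theta.
Alpha vs Sigma: Alpha preferred on 1+3+1 = 5 ballots; Sigma wins 10–5.
Alpha vs Delta: 1 to 14, Delta.
Alpha vs Theta: Alpha preferred on 1 ballot; Theta wins 14–1.
Sigma vs Delta: 9 to 6, Sigma.
Sigma vs Theta: 1 for Sigma, 14 for Theta — Theta by 14–1.
Delta vs Theta: Delta is ranked higher on 2+1+3 = 6 ballots, Theta on 9. Theta wins 9–6.
Theta wins every pairwise contest, so Theta is the Condorcet winner.

Theta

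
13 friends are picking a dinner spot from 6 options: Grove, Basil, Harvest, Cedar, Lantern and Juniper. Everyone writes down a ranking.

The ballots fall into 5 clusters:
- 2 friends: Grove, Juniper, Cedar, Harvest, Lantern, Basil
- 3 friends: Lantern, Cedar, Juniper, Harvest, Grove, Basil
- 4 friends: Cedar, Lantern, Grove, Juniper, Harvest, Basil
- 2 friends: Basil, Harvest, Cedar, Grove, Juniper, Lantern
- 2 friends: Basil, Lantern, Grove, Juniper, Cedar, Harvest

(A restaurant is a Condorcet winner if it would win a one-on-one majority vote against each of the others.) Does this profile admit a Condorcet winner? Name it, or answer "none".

Cedar

Pairwise majorities:
Grove vs Basil: Grove preferred on 2+3+4 = 9 ballots; Grove wins 9–4.
Grove vs Harvest: 8 to 5, Grove.
Grove vs Cedar: Grove is ranked higher on 2+2 = 4 ballots, Cedar on 9. Cedar wins 9–4.
Grove vs Lantern: 2+2 = 4 for Grove, 9 for Lantern — Lantern by 9–4.
Grove vs Juniper: Grove is ranked higher on 2+4+2+2 = 10 ballots, Juniper on 3. Grove wins 10–3.
Basil vs Harvest: Basil preferred on 2+2 = 4 ballots; Harvest wins 9–4.
Basil vs Cedar: 4 to 9, Cedar.
Basil vs Lantern: Basil preferred on 2+2 = 4 ballots; Lantern wins 9–4.
Basil vs Juniper: Basil is ranked higher on 2+2 = 4 ballots, Juniper on 9. Juniper wins 9–4.
Harvest vs Cedar: 2 for Harvest, 11 for Cedar — Cedar by 11–2.
Harvest vs Lantern: 4 to 9, Lantern.
Harvest vs Juniper: 2 to 11, Juniper.
Cedar vs Lantern: 8 to 5, Cedar.
Cedar vs Juniper: Cedar is ranked higher on 3+4+2 = 9 ballots, Juniper on 4. Cedar wins 9–4.
Lantern vs Juniper: Lantern is ranked higher on 3+4+2 = 9 ballots, Juniper on 4. Lantern wins 9–4.
Cedar defeats every rival head-to-head and is the Condorcet winner.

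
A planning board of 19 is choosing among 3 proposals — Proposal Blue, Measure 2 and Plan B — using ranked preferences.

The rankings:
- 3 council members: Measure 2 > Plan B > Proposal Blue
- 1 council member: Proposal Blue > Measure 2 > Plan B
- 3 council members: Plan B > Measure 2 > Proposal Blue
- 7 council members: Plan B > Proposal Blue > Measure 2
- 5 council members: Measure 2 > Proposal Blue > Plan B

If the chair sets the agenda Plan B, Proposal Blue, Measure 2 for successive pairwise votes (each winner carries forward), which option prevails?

Plan B

Round 1: Plan B vs Proposal Blue — 13–6, Plan B advances.
Round 2: Plan B vs Measure 2 — 10–9, Plan B advances.
The agenda winner is Plan B.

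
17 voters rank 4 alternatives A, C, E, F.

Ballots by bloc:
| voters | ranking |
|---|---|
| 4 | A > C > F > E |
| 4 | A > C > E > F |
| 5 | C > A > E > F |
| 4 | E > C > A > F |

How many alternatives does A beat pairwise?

2

A against each rival (17 voters):
A vs C: C, 9–8.
A vs E: A, 13–4.
A vs F: A preferred on 4+4+5+4 = 17 ballots; A wins 17–0.
A beats E, F; loses to C — 2 pairwise wins.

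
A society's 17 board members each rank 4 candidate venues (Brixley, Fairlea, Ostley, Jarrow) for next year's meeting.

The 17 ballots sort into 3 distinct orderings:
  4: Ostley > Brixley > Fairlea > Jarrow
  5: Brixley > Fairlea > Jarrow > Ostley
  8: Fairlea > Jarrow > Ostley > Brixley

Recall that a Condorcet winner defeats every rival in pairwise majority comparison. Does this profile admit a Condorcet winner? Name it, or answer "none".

Head-to-head results (17 organisers):
Brixley vs Fairlea: Brixley, 9–8.
Brixley vs Ostley: Ostley wins 12–5.
Brixley vs Jarrow: Brixley is ranked higher on 4+5 = 9 ballots, Jarrow on 8. Brixley wins 9–8.
Fairlea vs Ostley: 5+8 = 13 for Fairlea, 4 for Ostley — Fairlea by 13–4.
Fairlea vs Jarrow: Fairlea, 17–0.
Ostley–Jarrow: Jarrow 13–4.
Each city drops at least one matchup (Brixley loses to Ostley; Fairlea loses to Brixley; Ostley loses to Fairlea; Jarrow loses to Brixley); the cycle Brixley → Fairlea → Ostley → Brixley rules out a Condorcet winner.

none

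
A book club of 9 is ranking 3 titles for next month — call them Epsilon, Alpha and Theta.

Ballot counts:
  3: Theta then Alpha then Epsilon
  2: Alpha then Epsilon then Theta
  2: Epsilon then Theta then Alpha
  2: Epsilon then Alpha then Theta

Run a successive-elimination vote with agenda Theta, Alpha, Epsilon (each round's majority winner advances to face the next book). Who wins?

Epsilon

Round 1: Theta vs Alpha — 5–4, Theta advances.
Round 2: Theta vs Epsilon — 3–6, Epsilon advances.
The agenda winner is Epsilon.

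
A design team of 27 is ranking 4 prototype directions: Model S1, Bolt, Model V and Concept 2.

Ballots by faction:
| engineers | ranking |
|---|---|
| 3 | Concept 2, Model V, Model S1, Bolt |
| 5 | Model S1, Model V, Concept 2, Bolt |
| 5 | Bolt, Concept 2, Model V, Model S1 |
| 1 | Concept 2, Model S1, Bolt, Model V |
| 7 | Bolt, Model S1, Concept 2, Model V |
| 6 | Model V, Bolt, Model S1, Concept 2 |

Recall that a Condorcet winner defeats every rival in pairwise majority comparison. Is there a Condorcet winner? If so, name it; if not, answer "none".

Check each pair by majority over 27 ballots:
Model S1 vs Bolt: Model S1 is ranked higher on 3+5+1 = 9 ballots, Bolt on 18. Bolt wins 18–9.
Model S1 vs Model V: Model S1 is ranked higher on 5+1+7 = 13 ballots, Model V on 14. Model V wins 14–13.
Model S1 vs Concept 2: 18 to 9, Model S1.
Bolt vs Model V: Bolt is ranked higher on 5+1+7 = 13 ballots, Model V on 14. Model V wins 14–13.
Bolt vs Concept 2: Bolt preferred on 5+7+6 = 18 ballots; Bolt wins 18–9.
Model V vs Concept 2: Model V is ranked higher on 5+6 = 11 ballots, Concept 2 on 16. Concept 2 wins 16–11.
Every design loses at least once (Model S1 loses to Bolt; Bolt loses to Model V; Model V loses to Concept 2; Concept 2 loses to Model S1). The majority relation contains the cycle Model S1 beats Concept 2 beats Model V beats Model S1, so there is no Condorcet winner.

none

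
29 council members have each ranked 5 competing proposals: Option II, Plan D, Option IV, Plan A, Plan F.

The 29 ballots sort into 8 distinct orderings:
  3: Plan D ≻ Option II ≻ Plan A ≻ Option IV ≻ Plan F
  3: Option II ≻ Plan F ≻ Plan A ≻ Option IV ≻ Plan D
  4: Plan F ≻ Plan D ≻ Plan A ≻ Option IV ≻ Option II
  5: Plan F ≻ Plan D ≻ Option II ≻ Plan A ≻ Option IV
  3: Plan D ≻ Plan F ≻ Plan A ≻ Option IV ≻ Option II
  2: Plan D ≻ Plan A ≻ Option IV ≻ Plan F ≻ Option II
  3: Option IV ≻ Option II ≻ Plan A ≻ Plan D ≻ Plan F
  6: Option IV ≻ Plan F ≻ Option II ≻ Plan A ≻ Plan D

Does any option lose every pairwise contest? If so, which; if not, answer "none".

Head-to-head results (29 council members):
Option II vs Plan D: Option II preferred on 3+3+6 = 12 ballots; Plan D wins 17–12.
Option II vs Option IV: Option II preferred on 3+3+5 = 11 ballots; Option IV wins 18–11.
Option II vs Plan A: Option II, 20–9.
Option II vs Plan F: 9 to 20, Plan F.
Plan D–Option IV: Plan D 17–12.
Plan D vs Plan A: Plan D wins 17–12.
Plan D vs Plan F: Plan D is ranked higher on 3+3+2+3 = 11 ballots, Plan F on 18. Plan F wins 18–11.
Option IV vs Plan A: 9 to 20, Plan A.
Option IV vs Plan F: Option IV preferred on 3+2+3+6 = 14 ballots; Plan F wins 15–14.
Plan A vs Plan F: 3+2+3 = 8 for Plan A, 21 for Plan F — Plan F by 21–8.
No option is winless: Option II beats Plan A; Plan D beats Option II; Option IV beats Option II; Plan A beats Option IV; Plan F beats Option II. There is no Condorcet loser.

none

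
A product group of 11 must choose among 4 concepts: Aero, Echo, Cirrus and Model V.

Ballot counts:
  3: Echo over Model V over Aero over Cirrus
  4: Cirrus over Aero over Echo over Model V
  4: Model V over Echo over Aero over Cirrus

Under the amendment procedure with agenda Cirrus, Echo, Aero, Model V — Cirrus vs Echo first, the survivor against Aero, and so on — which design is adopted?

Round 1: Cirrus vs Echo — 4–7, Echo advances.
Round 2: Echo vs Aero — 7–4, Echo advances.
Round 3: Echo vs Model V — 7–4, Echo advances.
Echo survives the agenda.

Echo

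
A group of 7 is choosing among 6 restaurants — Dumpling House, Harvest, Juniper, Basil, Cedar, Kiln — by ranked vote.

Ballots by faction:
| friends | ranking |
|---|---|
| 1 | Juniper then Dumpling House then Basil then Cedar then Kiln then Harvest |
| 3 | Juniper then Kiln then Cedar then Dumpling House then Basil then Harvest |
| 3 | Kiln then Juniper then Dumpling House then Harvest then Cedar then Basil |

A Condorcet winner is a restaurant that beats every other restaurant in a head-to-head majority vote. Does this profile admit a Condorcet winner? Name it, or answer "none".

Juniper

Pairwise majorities:
Dumpling House vs Harvest: 7 to 0, Dumpling House.
Dumpling House–Juniper: Juniper 7–0.
Dumpling House vs Basil: 7 to 0, Dumpling House.
Dumpling House vs Cedar: Dumpling House wins 4–3.
Dumpling House vs Kiln: 1 for Dumpling House, 6 for Kiln — Kiln by 6–1.
Harvest–Juniper: Juniper 7–0.
Harvest vs Basil: 3 to 4, Basil.
Harvest vs Cedar: Harvest is ranked higher on 3 ballots, Cedar on 4. Cedar wins 4–3.
Harvest vs Kiln: Harvest preferred on 0 ballots; Kiln wins 7–0.
Juniper vs Basil: Juniper wins 7–0.
Juniper vs Cedar: Juniper preferred on 1+3+3 = 7 ballots; Juniper wins 7–0.
Juniper–Kiln: Juniper 4–3.
Basil vs Cedar: Cedar, 6–1.
Basil vs Kiln: Kiln, 6–1.
Cedar vs Kiln: Cedar preferred on 1 ballot; Kiln wins 6–1.
Juniper beats each of Dumpling House, Harvest, Basil, Cedar, Kiln — Juniper is the Condorcet winner.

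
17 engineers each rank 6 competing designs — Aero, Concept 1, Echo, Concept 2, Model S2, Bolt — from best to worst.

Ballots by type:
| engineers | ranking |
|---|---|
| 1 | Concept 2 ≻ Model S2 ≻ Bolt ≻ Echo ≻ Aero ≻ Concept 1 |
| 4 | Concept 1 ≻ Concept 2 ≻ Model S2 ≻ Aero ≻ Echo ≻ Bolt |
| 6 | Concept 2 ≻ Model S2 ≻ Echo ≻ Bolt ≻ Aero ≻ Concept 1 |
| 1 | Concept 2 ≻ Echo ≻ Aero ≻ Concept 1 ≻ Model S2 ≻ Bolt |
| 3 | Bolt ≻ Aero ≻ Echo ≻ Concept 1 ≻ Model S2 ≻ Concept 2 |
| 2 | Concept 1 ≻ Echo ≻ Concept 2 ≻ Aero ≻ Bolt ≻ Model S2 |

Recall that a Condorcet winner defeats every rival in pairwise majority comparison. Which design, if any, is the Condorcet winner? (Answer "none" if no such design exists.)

none

Head-to-head results (17 engineers):
Aero vs Concept 1: 1+6+1+3 = 11 for Aero, 6 for Concept 1 — Aero by 11–6.
Aero vs Echo: Aero is ranked higher on 4+3 = 7 ballots, Echo on 10. Echo wins 10–7.
Aero vs Concept 2: 3 to 14, Concept 2.
Aero vs Model S2: 6 to 11, Model S2.
Aero vs Bolt: Aero is ranked higher on 4+1+2 = 7 ballots, Bolt on 10. Bolt wins 10–7.
Concept 1 vs Echo: Concept 1 preferred on 4+2 = 6 ballots; Echo wins 11–6.
Concept 1 vs Concept 2: Concept 1 is ranked higher on 4+3+2 = 9 ballots, Concept 2 on 8. Concept 1 wins 9–8.
Concept 1 vs Model S2: 10 to 7, Concept 1.
Concept 1 vs Bolt: Concept 1 preferred on 4+1+2 = 7 ballots; Bolt wins 10–7.
Echo vs Concept 2: 5 to 12, Concept 2.
Echo vs Model S2: 6 to 11, Model S2.
Echo vs Bolt: Echo preferred on 4+6+1+2 = 13 ballots; Echo wins 13–4.
Concept 2 vs Model S2: 14 to 3, Concept 2.
Concept 2 vs Bolt: Concept 2 preferred on 1+4+6+1+2 = 14 ballots; Concept 2 wins 14–3.
Model S2 vs Bolt: Model S2 preferred on 1+4+6+1 = 12 ballots; Model S2 wins 12–5.
Each design drops at least one matchup (Aero loses to Echo; Concept 1 loses to Aero; Echo loses to Concept 2; Concept 2 loses to Concept 1; Model S2 loses to Concept 1; Bolt loses to Echo); the cycle Aero → Concept 1 → Concept 2 → Aero rules out a Condorcet winner.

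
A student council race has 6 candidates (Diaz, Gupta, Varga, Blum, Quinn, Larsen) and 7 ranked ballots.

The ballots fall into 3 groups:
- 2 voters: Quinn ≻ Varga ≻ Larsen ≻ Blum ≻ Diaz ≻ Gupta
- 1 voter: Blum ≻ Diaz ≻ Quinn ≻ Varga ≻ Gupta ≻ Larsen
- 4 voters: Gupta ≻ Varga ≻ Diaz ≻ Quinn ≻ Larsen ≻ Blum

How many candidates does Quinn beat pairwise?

2

Quinn against each rival (7 voters):
Quinn vs Diaz: 2 to 5, Diaz.
Quinn vs Gupta: 3 to 4, Gupta.
Quinn vs Varga: Varga, 4–3.
Quinn vs Blum: 6 to 1, Quinn.
Quinn vs Larsen: Quinn, 7–0.
Quinn beats Blum, Larsen; loses to Diaz, Gupta, Varga — 2 pairwise wins.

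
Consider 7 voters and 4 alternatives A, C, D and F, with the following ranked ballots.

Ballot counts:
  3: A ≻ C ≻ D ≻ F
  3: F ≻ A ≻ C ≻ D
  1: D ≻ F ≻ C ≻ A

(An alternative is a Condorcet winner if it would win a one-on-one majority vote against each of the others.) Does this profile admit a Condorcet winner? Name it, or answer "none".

Pairwise majorities:
A vs C: A wins 6–1.
A vs D: 6 to 1, A.
A vs F: 3 to 4, F.
C vs D: C, 6–1.
C vs F: 3 to 4, F.
D vs F: 4 to 3, D.
No alternative is unbeaten: A loses to F; C loses to A; D loses to A; F loses to D. In particular A → D → F → A is a majority cycle — no Condorcet winner exists.

none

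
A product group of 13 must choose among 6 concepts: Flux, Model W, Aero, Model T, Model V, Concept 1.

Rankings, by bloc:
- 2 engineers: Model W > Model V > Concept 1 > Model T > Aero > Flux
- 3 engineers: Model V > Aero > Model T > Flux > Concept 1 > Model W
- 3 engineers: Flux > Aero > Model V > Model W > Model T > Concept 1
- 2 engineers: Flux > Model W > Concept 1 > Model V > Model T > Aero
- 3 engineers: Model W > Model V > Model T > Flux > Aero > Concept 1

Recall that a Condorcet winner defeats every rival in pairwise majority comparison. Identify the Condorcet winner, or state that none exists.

Pairwise majorities:
Flux vs Model W: 8 to 5, Flux.
Flux vs Aero: 8 to 5, Flux.
Flux vs Model T: Flux preferred on 3+2 = 5 ballots; Model T wins 8–5.
Flux vs Model V: 5 to 8, Model V.
Flux vs Concept 1: 3+3+2+3 = 11 for Flux, 2 for Concept 1 — Flux by 11–2.
Model W vs Aero: 7 to 6, Model W.
Model W vs Model T: 10 to 3, Model W.
Model W vs Model V: 7 to 6, Model W.
Model W vs Concept 1: Model W preferred on 2+3+2+3 = 10 ballots; Model W wins 10–3.
Aero vs Model T: 3+3 = 6 for Aero, 7 for Model T — Model T by 7–6.
Aero vs Model V: Aero preferred on 3 ballots; Model V wins 10–3.
Aero vs Concept 1: Aero is ranked higher on 3+3+3 = 9 ballots, Concept 1 on 4. Aero wins 9–4.
Model T vs Model V: Model T preferred on 0 ballots; Model V wins 13–0.
Model T vs Concept 1: Model T is ranked higher on 3+3+3 = 9 ballots, Concept 1 on 4. Model T wins 9–4.
Model V vs Concept 1: Model V is ranked higher on 2+3+3+3 = 11 ballots, Concept 1 on 2. Model V wins 11–2.
Each design drops at least one matchup (Flux loses to Model T; Model W loses to Flux; Aero loses to Flux; Model T loses to Model W; Model V loses to Model W; Concept 1 loses to Flux); the cycle Flux → Model W → Model T → Flux rules out a Condorcet winner.

none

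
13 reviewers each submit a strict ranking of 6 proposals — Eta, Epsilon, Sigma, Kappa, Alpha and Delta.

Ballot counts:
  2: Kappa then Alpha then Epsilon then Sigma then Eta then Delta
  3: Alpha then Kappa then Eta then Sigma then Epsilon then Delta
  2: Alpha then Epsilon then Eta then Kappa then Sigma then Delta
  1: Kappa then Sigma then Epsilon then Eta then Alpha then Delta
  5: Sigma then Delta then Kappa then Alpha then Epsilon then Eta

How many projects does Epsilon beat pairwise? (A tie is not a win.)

2

Epsilon against each rival (13 reviewers):
Epsilon vs Eta: Epsilon, 10–3.
Epsilon vs Sigma: Epsilon preferred on 2+2 = 4 ballots; Sigma wins 9–4.
Epsilon–Kappa: Kappa 11–2.
Epsilon vs Alpha: 1 for Epsilon, 12 for Alpha — Alpha by 12–1.
Epsilon vs Delta: Epsilon, 8–5.
Epsilon beats Eta, Delta; loses to Sigma, Kappa, Alpha — 2 pairwise wins.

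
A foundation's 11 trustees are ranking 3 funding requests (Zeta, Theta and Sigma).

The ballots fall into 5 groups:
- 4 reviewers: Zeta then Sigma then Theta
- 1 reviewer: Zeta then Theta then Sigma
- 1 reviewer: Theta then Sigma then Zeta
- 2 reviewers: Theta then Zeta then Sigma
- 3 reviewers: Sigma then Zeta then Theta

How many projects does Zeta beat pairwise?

Zeta against each rival (11 reviewers):
Zeta–Theta: Zeta 8–3.
Zeta vs Sigma: Zeta wins 7–4.
Zeta beats Theta, Sigma — 2 pairwise wins.

2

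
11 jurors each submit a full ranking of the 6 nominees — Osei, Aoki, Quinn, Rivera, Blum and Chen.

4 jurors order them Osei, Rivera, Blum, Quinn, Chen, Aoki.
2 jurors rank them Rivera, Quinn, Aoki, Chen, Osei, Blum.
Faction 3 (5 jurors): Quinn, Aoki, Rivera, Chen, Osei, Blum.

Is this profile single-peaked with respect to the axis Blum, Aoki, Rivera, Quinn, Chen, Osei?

Axis positions: Blum=1, Aoki=2, Rivera=3, Quinn=4, Chen=5, Osei=6.
Faction 1: ranking walks positions 6-3-1-4-5-2; Rivera is ranked above Chen even though Chen lies between Rivera and the peak Osei on the axis — preferences dip and rise again. Not single-peaked.
Faction 2 (peak Rivera at position 3): ranking walks positions 3-4-2-5-6-1, expanding outward from the peak — single-peaked.
Faction 3: ranking walks positions 4-2-3-5-6-1; Aoki is ranked above Rivera even though Rivera lies between Aoki and the peak Quinn on the axis — preferences dip and rise again. Not single-peaked.
Faction 1 violates single-peakedness, so the profile is not single-peaked on this axis.

no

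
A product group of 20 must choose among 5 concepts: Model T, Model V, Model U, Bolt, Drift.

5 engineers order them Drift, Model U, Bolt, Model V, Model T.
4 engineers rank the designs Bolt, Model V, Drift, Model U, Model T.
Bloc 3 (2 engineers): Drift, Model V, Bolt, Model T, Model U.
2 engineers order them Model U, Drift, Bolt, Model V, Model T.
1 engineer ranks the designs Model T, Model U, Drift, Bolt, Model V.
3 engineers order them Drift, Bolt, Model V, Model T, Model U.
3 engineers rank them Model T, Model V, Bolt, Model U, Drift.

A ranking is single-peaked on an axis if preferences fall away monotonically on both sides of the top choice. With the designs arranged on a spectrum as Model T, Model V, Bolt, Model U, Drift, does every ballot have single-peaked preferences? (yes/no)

no

Axis positions: Model T=1, Model V=2, Bolt=3, Model U=4, Drift=5.
Bloc 1 (peak Drift at position 5): ranking walks positions 5-4-3-2-1, expanding outward from the peak — single-peaked.
Bloc 2: ranking walks positions 3-2-5-4-1; Drift is ranked above Model U even though Model U lies between Drift and the peak Bolt on the axis — preferences dip and rise again. Not single-peaked.
Bloc 3: ranking walks positions 5-2-3-1-4; Model V is ranked above Model U even though Model U lies between Model V and the peak Drift on the axis — preferences dip and rise again. Not single-peaked.
Bloc 4 (peak Model U at position 4): ranking walks positions 4-5-3-2-1, expanding outward from the peak — single-peaked.
Bloc 5: ranking walks positions 1-4-5-3-2; Model U is ranked above Model V even though Model V lies between Model U and the peak Model T on the axis — preferences dip and rise again. Not single-peaked.
Bloc 6: ranking walks positions 5-3-2-1-4; Bolt is ranked above Model U even though Model U lies between Bolt and the peak Drift on the axis — preferences dip and rise again. Not single-peaked.
Bloc 7 (peak Model T at position 1): ranking walks positions 1-2-3-4-5, expanding outward from the peak — single-peaked.
Bloc 2 violates single-peakedness, so the profile is not single-peaked on this axis.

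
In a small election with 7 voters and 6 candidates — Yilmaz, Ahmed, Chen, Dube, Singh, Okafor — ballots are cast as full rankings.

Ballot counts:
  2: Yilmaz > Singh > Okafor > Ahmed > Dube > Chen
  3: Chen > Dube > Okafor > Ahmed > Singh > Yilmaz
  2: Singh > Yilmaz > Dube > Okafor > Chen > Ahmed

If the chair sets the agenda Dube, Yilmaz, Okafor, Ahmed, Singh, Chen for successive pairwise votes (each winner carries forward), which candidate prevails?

Round 1: Dube vs Yilmaz — 3–4, Yilmaz advances.
Round 2: Yilmaz vs Okafor — 4–3, Yilmaz advances.
Round 3: Yilmaz vs Ahmed — 4–3, Yilmaz advances.
Round 4: Yilmaz vs Singh — 2–5, Singh advances.
Round 5: Singh vs Chen — 4–3, Singh advances.
The agenda winner is Singh.

Singh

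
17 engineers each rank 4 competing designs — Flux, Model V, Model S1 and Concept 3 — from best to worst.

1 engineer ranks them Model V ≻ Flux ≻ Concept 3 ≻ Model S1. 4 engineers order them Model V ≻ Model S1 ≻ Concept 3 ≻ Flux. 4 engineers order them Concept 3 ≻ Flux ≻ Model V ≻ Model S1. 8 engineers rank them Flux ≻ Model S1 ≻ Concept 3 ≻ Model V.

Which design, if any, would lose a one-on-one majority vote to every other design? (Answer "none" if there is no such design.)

Head-to-head results (17 engineers):
Flux vs Model V: 12 to 5, Flux.
Flux–Model S1: Flux 13–4.
Flux vs Concept 3: Flux wins 9–8.
Model V vs Model S1: Model V preferred on 1+4+4 = 9 ballots; Model V wins 9–8.
Model V–Concept 3: Concept 3 12–5.
Model S1 vs Concept 3: 12 to 5, Model S1.
Each design has at least one pairwise win (Flux beats Model V; Model V beats Model S1; Model S1 beats Concept 3; Concept 3 beats Model V) — no Condorcet loser.

none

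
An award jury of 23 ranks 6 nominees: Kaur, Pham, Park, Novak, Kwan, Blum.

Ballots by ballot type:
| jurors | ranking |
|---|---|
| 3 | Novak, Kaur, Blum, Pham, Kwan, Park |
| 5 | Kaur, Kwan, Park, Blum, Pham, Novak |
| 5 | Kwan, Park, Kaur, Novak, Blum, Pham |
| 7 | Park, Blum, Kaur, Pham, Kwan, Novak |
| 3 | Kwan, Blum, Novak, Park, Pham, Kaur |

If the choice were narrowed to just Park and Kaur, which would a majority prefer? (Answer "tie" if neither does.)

Ballots ranking Park above Kaur: 5 + 7 + 3 = 15.
Ballots ranking Kaur above Park: 23 − 15 = 8.
Park wins the head-to-head 15–8.

Park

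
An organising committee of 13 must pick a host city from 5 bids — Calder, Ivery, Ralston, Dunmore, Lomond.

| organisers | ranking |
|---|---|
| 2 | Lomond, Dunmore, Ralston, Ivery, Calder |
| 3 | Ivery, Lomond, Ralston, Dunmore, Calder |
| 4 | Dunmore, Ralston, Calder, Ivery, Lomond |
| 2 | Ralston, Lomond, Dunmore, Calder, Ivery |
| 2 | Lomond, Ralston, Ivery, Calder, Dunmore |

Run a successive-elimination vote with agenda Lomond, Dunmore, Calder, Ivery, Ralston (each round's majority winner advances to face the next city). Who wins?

Ralston

Round 1: Lomond vs Dunmore — 9–4, Lomond advances.
Round 2: Lomond vs Calder — 9–4, Lomond advances.
Round 3: Lomond vs Ivery — 6–7, Ivery advances.
Round 4: Ivery vs Ralston — 3–10, Ralston advances.
The agenda winner is Ralston.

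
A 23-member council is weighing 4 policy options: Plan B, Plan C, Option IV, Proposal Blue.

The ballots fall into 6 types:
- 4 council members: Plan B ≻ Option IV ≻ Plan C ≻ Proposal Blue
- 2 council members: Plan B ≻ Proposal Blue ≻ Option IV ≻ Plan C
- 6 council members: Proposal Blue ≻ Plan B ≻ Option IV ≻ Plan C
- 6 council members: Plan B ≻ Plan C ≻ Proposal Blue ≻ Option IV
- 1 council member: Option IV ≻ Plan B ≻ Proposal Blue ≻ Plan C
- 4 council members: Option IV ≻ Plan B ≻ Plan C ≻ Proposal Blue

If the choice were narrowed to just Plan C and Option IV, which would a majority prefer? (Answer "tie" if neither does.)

Option IV

Ballots ranking Plan C above Option IV: 6.
Ballots ranking Option IV above Plan C: 23 − 6 = 17.
Option IV wins the head-to-head 17–6.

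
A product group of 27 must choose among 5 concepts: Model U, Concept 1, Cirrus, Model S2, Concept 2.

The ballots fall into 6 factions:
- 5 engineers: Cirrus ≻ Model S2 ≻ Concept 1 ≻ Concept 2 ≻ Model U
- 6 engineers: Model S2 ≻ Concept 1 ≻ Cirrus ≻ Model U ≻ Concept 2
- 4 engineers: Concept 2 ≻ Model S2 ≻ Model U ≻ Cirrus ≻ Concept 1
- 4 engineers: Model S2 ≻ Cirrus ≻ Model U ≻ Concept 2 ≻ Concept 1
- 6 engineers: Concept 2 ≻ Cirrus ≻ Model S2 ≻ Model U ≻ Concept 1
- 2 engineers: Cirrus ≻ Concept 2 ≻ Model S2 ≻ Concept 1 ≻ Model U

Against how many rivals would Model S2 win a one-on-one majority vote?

4

Model S2 against each rival (27 engineers):
Model S2 vs Model U: Model S2 preferred on 5+6+4+4+6+2 = 27 ballots; Model S2 wins 27–0.
Model S2 vs Concept 1: Model S2 is ranked higher on 5+6+4+4+6+2 = 27 ballots, Concept 1 on 0. Model S2 wins 27–0.
Model S2–Cirrus: Model S2 14–13.
Model S2 vs Concept 2: Model S2, 15–12.
Model S2 beats Model U, Concept 1, Cirrus, Concept 2 — 4 pairwise wins.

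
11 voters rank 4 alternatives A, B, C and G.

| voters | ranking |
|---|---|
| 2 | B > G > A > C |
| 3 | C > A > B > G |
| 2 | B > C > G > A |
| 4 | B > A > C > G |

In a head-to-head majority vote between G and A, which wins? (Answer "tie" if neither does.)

A

Ballots ranking G above A: 2 + 2 = 4.
Ballots ranking A above G: 11 − 4 = 7.
A wins the head-to-head 7–4.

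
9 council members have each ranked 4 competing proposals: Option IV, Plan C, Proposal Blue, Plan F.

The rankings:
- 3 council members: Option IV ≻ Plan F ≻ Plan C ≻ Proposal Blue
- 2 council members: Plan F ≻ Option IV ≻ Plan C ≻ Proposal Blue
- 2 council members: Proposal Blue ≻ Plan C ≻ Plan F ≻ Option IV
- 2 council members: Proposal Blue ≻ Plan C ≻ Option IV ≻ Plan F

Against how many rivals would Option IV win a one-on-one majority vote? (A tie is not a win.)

3

Option IV against each rival (9 council members):
Option IV vs Plan C: Option IV, 5–4.
Option IV vs Proposal Blue: Option IV, 5–4.
Option IV vs Plan F: 5 to 4, Option IV.
Option IV beats Plan C, Proposal Blue, Plan F — 3 pairwise wins.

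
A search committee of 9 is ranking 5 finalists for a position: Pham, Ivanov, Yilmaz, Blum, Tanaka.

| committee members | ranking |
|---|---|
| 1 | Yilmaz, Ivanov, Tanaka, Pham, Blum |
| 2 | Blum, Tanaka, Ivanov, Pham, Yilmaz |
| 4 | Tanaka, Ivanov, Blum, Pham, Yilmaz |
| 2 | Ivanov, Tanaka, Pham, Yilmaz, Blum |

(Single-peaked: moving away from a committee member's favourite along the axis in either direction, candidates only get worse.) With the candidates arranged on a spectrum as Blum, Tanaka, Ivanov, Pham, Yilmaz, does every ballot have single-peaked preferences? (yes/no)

Axis positions: Blum=1, Tanaka=2, Ivanov=3, Pham=4, Yilmaz=5.
Ballot type 1: ranking walks positions 5-3-2-4-1; Ivanov is ranked above Pham even though Pham lies between Ivanov and the peak Yilmaz on the axis — preferences dip and rise again. Not single-peaked.
Ballot type 2 (peak Blum at position 1): ranking walks positions 1-2-3-4-5, expanding outward from the peak — single-peaked.
Ballot type 3 (peak Tanaka at position 2): ranking walks positions 2-3-1-4-5, expanding outward from the peak — single-peaked.
Ballot type 4 (peak Ivanov at position 3): ranking walks positions 3-2-4-5-1, expanding outward from the peak — single-peaked.
Ballot type 1 violates single-peakedness, so the profile is not single-peaked on this axis.

no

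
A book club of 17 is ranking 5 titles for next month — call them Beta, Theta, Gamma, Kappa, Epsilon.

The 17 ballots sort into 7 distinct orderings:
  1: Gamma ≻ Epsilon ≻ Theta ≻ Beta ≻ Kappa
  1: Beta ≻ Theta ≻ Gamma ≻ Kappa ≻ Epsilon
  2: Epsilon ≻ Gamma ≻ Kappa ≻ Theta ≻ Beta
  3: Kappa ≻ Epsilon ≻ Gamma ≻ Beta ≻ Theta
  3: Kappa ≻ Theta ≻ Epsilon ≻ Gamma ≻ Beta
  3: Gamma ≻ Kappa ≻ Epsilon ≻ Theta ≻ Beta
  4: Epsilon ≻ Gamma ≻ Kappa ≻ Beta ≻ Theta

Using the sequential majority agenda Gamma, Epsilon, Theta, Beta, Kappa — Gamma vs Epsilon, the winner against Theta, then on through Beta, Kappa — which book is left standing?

Round 1: Gamma vs Epsilon — 5–12, Epsilon advances.
Round 2: Epsilon vs Theta — 13–4, Epsilon advances.
Round 3: Epsilon vs Beta — 16–1, Epsilon advances.
Round 4: Epsilon vs Kappa — 7–10, Kappa advances.
The agenda winner is Kappa.

Kappa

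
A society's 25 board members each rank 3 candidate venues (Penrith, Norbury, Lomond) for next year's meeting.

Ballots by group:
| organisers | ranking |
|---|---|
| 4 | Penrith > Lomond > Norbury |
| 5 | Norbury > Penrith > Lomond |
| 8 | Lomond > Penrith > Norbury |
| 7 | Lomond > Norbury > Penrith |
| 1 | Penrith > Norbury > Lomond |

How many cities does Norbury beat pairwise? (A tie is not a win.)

0

Norbury against each rival (25 organisers):
Norbury vs Penrith: 5+7 = 12 for Norbury, 13 for Penrith — Penrith by 13–12.
Norbury–Lomond: Lomond 19–6.
Norbury beats no one; loses to Penrith, Lomond — 0 pairwise wins.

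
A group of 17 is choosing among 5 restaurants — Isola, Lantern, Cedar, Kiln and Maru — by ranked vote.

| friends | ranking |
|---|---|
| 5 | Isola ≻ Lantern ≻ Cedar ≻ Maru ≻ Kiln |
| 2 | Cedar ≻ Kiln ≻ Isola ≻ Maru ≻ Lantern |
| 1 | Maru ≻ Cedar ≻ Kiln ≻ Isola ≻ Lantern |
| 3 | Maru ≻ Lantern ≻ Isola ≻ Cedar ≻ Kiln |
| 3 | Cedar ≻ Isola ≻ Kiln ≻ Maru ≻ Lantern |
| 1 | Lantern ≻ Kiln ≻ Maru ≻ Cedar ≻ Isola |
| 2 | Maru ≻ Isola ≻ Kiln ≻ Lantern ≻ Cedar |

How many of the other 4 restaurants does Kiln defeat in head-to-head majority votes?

Kiln against each rival (17 friends):
Kiln–Isola: Isola 13–4.
Kiln vs Lantern: 2+1+3+2 = 8 for Kiln, 9 for Lantern — Lantern by 9–8.
Kiln–Cedar: Cedar 14–3.
Kiln vs Maru: Maru wins 11–6.
Kiln beats no one; loses to Isola, Lantern, Cedar, Maru — 0 pairwise wins.

0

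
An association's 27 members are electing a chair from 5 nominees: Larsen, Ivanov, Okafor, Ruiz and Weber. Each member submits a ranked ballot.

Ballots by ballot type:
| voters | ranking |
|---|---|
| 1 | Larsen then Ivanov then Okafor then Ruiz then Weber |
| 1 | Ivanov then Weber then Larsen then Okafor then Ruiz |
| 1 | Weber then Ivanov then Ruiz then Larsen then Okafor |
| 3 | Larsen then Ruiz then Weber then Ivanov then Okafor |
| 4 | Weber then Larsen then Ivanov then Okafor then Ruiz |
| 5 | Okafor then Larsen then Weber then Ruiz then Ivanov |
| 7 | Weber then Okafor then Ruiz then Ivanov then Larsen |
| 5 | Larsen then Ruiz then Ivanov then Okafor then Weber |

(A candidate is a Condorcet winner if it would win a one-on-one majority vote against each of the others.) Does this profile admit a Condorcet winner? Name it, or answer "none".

Check each pair by majority over 27 ballots:
Larsen vs Ivanov: 1+3+4+5+5 = 18 for Larsen, 9 for Ivanov — Larsen by 18–9.
Larsen vs Okafor: Larsen is ranked higher on 1+1+1+3+4+5 = 15 ballots, Okafor on 12. Larsen wins 15–12.
Larsen vs Ruiz: Larsen, 19–8.
Larsen vs Weber: 1+3+5+5 = 14 for Larsen, 13 for Weber — Larsen by 14–13.
Ivanov vs Okafor: Ivanov wins 15–12.
Ivanov vs Ruiz: Ivanov preferred on 1+1+1+4 = 7 ballots; Ruiz wins 20–7.
Ivanov–Weber: Weber 20–7.
Okafor vs Ruiz: 18 to 9, Okafor.
Okafor vs Weber: 11 to 16, Weber.
Ruiz vs Weber: 9 to 18, Weber.
Larsen defeats every rival head-to-head and is the Condorcet winner.

Larsen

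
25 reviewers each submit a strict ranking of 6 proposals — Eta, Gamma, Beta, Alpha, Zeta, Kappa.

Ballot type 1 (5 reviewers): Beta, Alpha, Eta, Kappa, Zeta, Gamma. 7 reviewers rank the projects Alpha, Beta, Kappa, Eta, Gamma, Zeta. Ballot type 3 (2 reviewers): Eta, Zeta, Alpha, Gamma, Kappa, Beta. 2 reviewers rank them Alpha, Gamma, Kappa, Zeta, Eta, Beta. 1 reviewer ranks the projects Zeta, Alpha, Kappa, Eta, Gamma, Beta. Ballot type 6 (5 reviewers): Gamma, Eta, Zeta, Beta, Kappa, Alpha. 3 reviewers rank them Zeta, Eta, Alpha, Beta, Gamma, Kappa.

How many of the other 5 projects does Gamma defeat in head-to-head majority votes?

1

Gamma against each rival (25 reviewers):
Gamma vs Eta: Eta, 18–7.
Gamma vs Beta: Gamma preferred on 2+2+1+5 = 10 ballots; Beta wins 15–10.
Gamma vs Alpha: Alpha wins 20–5.
Gamma vs Zeta: Gamma is ranked higher on 7+2+5 = 14 ballots, Zeta on 11. Gamma wins 14–11.
Gamma vs Kappa: 2+2+5+3 = 12 for Gamma, 13 for Kappa — Kappa by 13–12.
Gamma beats Zeta; loses to Eta, Beta, Alpha, Kappa — 1 pairwise win.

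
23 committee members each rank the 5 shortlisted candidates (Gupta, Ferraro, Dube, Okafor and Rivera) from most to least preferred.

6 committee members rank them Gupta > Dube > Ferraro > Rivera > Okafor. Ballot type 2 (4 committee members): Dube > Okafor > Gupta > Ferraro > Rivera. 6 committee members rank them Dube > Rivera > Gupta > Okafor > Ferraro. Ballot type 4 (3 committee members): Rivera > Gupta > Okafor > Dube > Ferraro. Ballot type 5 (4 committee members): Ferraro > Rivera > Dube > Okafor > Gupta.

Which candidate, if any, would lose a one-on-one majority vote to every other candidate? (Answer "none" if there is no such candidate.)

Head-to-head results (23 committee members):
Gupta vs Ferraro: Gupta wins 19–4.
Gupta vs Dube: Dube wins 14–9.
Gupta vs Okafor: Gupta wins 15–8.
Gupta vs Rivera: Gupta preferred on 6+4 = 10 ballots; Rivera wins 13–10.
Ferraro vs Dube: Dube wins 19–4.
Ferraro vs Okafor: Okafor wins 13–10.
Ferraro–Rivera: Ferraro 14–9.
Dube vs Okafor: 20 to 3, Dube.
Dube vs Rivera: Dube preferred on 6+4+6 = 16 ballots; Dube wins 16–7.
Okafor vs Rivera: 4 for Okafor, 19 for Rivera — Rivera by 19–4.
Every candidate wins at least one matchup (Gupta beats Ferraro; Ferraro beats Rivera; Dube beats Gupta; Okafor beats Ferraro; Rivera beats Gupta), so there is no Condorcet loser.

none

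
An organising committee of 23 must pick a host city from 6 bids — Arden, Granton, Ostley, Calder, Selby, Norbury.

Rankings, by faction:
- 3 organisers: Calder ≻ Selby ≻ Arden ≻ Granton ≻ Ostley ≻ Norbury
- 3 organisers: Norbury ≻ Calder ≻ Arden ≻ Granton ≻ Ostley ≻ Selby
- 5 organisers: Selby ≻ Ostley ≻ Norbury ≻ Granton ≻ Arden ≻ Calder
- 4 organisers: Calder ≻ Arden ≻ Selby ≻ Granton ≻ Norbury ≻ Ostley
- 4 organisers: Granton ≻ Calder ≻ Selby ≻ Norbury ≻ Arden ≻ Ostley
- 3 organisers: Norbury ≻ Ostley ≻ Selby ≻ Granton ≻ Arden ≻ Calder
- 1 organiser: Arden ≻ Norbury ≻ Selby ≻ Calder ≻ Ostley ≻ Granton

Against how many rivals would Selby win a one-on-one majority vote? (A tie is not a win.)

4

Selby against each rival (23 organisers):
Selby vs Arden: 3+5+4+3 = 15 for Selby, 8 for Arden — Selby by 15–8.
Selby vs Granton: Selby, 16–7.
Selby vs Ostley: Selby preferred on 3+5+4+4+1 = 17 ballots; Selby wins 17–6.
Selby vs Calder: Selby preferred on 5+3+1 = 9 ballots; Calder wins 14–9.
Selby vs Norbury: 16 to 7, Selby.
Selby beats Arden, Granton, Ostley, Norbury; loses to Calder — 4 pairwise wins.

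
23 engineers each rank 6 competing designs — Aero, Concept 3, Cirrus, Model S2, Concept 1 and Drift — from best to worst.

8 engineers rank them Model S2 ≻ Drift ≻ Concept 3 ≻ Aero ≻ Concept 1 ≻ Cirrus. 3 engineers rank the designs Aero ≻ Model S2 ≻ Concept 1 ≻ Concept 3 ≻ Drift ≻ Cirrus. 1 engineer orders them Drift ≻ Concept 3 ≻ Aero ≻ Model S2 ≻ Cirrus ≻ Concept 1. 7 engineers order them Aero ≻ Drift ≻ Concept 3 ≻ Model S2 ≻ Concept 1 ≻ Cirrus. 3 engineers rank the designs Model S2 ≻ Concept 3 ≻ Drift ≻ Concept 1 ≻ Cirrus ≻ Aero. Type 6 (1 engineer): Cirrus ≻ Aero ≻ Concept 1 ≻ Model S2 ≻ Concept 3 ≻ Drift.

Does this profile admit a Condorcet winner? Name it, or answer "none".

Check each pair by majority over 23 ballots:
Aero vs Concept 3: 11 to 12, Concept 3.
Aero–Cirrus: Aero 19–4.
Aero–Model S2: Aero 12–11.
Aero vs Concept 1: Aero preferred on 8+3+1+7+1 = 20 ballots; Aero wins 20–3.
Aero–Drift: Drift 12–11.
Concept 3 vs Cirrus: 8+3+1+7+3 = 22 for Concept 3, 1 for Cirrus — Concept 3 by 22–1.
Concept 3 vs Model S2: 1+7 = 8 for Concept 3, 15 for Model S2 — Model S2 by 15–8.
Concept 3 vs Concept 1: 8+1+7+3 = 19 for Concept 3, 4 for Concept 1 — Concept 3 by 19–4.
Concept 3 vs Drift: Concept 3 is ranked higher on 3+3+1 = 7 ballots, Drift on 16. Drift wins 16–7.
Cirrus vs Model S2: Model S2 wins 22–1.
Cirrus vs Concept 1: 2 to 21, Concept 1.
Cirrus–Drift: Drift 22–1.
Model S2–Concept 1: Model S2 22–1.
Model S2 vs Drift: Model S2 is ranked higher on 8+3+3+1 = 15 ballots, Drift on 8. Model S2 wins 15–8.
Concept 1 vs Drift: Concept 1 preferred on 3+1 = 4 ballots; Drift wins 19–4.
No design is unbeaten: Aero loses to Concept 3; Concept 3 loses to Model S2; Cirrus loses to Aero; Model S2 loses to Aero; Concept 1 loses to Aero; Drift loses to Model S2. In particular Aero > Model S2 > Concept 3 > Aero is a majority cycle — no Condorcet winner exists.

none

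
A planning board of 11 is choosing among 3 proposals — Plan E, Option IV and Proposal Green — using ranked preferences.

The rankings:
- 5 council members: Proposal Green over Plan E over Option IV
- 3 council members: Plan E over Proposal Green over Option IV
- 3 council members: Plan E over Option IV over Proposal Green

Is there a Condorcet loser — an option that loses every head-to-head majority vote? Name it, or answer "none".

Option IV

Head-to-head results (11 council members):
Plan E vs Option IV: Plan E wins 11–0.
Plan E vs Proposal Green: Plan E wins 6–5.
Option IV vs Proposal Green: Proposal Green, 8–3.
Option IV loses to every other option — it is the Condorcet loser.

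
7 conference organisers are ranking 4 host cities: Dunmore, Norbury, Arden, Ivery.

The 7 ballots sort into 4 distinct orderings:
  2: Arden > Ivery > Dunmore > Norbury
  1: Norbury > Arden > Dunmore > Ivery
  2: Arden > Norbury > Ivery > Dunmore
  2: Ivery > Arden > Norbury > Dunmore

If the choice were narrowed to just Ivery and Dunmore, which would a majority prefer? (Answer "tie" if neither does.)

Ballots ranking Ivery above Dunmore: 2 + 2 + 2 = 6.
Ballots ranking Dunmore above Ivery: 7 − 6 = 1.
Ivery wins the head-to-head 6–1.

Ivery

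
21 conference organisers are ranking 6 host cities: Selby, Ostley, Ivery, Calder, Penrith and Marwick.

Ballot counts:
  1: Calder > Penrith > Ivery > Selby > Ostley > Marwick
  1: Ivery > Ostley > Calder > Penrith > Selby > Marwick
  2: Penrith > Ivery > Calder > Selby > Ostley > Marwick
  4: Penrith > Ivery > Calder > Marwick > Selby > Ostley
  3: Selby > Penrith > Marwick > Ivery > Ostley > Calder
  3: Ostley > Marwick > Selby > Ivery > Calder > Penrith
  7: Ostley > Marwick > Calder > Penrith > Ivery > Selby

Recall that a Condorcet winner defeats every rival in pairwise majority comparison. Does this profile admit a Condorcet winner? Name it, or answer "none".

Head-to-head results (21 organisers):
Selby vs Ostley: Selby preferred on 1+2+4+3 = 10 ballots; Ostley wins 11–10.
Selby vs Ivery: 3+3 = 6 for Selby, 15 for Ivery — Ivery by 15–6.
Selby vs Calder: 6 to 15, Calder.
Selby vs Penrith: Selby preferred on 3+3 = 6 ballots; Penrith wins 15–6.
Selby vs Marwick: 1+1+2+3 = 7 for Selby, 14 for Marwick — Marwick by 14–7.
Ostley vs Ivery: 10 to 11, Ivery.
Ostley vs Calder: Ostley preferred on 1+3+3+7 = 14 ballots; Ostley wins 14–7.
Ostley vs Penrith: Ostley is ranked higher on 1+3+7 = 11 ballots, Penrith on 10. Ostley wins 11–10.
Ostley vs Marwick: 1+1+2+3+7 = 14 for Ostley, 7 for Marwick — Ostley by 14–7.
Ivery vs Calder: Ivery preferred on 1+2+4+3+3 = 13 ballots; Ivery wins 13–8.
Ivery vs Penrith: Ivery is ranked higher on 1+3 = 4 ballots, Penrith on 17. Penrith wins 17–4.
Ivery vs Marwick: 1+1+2+4 = 8 for Ivery, 13 for Marwick — Marwick by 13–8.
Calder vs Penrith: Calder preferred on 1+1+3+7 = 12 ballots; Calder wins 12–9.
Calder vs Marwick: 1+1+2+4 = 8 for Calder, 13 for Marwick — Marwick by 13–8.
Penrith vs Marwick: Penrith is ranked higher on 1+1+2+4+3 = 11 ballots, Marwick on 10. Penrith wins 11–10.
Each city drops at least one matchup (Selby loses to Ostley; Ostley loses to Ivery; Ivery loses to Penrith; Calder loses to Ostley; Penrith loses to Ostley; Marwick loses to Ostley); the cycle Ostley → Penrith → Ivery → Ostley rules out a Condorcet winner.

none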